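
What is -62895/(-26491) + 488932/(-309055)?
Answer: 6485716613/8187176005 ≈ 0.79218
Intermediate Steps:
-62895/(-26491) + 488932/(-309055) = -62895*(-1/26491) + 488932*(-1/309055) = 62895/26491 - 488932/309055 = 6485716613/8187176005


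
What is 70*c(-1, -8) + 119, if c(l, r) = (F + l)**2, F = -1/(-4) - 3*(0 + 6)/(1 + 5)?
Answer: 8827/8 ≈ 1103.4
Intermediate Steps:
F = -11/4 (F = -1*(-1/4) - 3/1 = 1/4 - 3/1 = 1/4 - 3*1 = 1/4 - 3 = -11/4 ≈ -2.7500)
c(l, r) = (-11/4 + l)**2
70*c(-1, -8) + 119 = 70*((-11 + 4*(-1))**2/16) + 119 = 70*((-11 - 4)**2/16) + 119 = 70*((1/16)*(-15)**2) + 119 = 70*((1/16)*225) + 119 = 70*(225/16) + 119 = 7875/8 + 119 = 8827/8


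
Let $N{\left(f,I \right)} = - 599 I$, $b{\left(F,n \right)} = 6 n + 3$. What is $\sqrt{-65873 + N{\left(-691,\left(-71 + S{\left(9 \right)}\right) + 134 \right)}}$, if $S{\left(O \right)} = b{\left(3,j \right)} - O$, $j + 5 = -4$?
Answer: $i \sqrt{67670} \approx 260.13 i$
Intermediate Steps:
$j = -9$ ($j = -5 - 4 = -9$)
$b{\left(F,n \right)} = 3 + 6 n$
$S{\left(O \right)} = -51 - O$ ($S{\left(O \right)} = \left(3 + 6 \left(-9\right)\right) - O = \left(3 - 54\right) - O = -51 - O$)
$\sqrt{-65873 + N{\left(-691,\left(-71 + S{\left(9 \right)}\right) + 134 \right)}} = \sqrt{-65873 - 599 \left(\left(-71 - 60\right) + 134\right)} = \sqrt{-65873 - 599 \left(-131 + 134\right)} = \sqrt{-65873 - 1797} = \sqrt{-67670} = i \sqrt{67670}$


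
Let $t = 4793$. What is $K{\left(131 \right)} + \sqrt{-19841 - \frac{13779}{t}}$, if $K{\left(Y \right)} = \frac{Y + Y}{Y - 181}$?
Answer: $- \frac{131}{25} + \frac{2 i \sqrt{113967584939}}{4793} \approx -5.24 + 140.87 i$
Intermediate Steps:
$K{\left(Y \right)} = \frac{2 Y}{-181 + Y}$
$K{\left(131 \right)} + \sqrt{-19841 - \frac{13779}{t}} = 2 \cdot 131 \frac{1}{-181 + 131} + \sqrt{-19841 - \frac{13779}{4793}} = 2 \cdot 131 \frac{1}{-50} + \sqrt{-19841 - \frac{13779}{4793}} = 2 \cdot 131 \left(- \frac{1}{50}\right) + \sqrt{-19841 - \frac{13779}{4793}} = - \frac{131}{25} + \sqrt{- \frac{95111692}{4793}} = - \frac{131}{25} + \frac{2 i \sqrt{113967584939}}{4793}$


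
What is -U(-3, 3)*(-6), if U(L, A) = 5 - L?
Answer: 48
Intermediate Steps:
-U(-3, 3)*(-6) = -(5 - 1*(-3))*(-6) = -(5 + 3)*(-6) = -1*8*(-6) = -8*(-6) = 48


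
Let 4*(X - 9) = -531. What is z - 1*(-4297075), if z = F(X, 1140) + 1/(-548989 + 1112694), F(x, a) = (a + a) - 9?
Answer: 2423562836931/563705 ≈ 4.2993e+6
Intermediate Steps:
X = -495/4 (X = 9 + (¼)*(-531) = 9 - 531/4 = -495/4 ≈ -123.75)
F(x, a) = -9 + 2*a (F(x, a) = 2*a - 9 = -9 + 2*a)
z = 1280174056/563705 (z = (-9 + 2*1140) + 1/(-548989 + 1112694) = (-9 + 2280) + 1/563705 = 2271 + 1/563705 = 1280174056/563705 ≈ 2271.0)
z - 1*(-4297075) = 1280174056/563705 - 1*(-4297075) = 1280174056/563705 + 4297075 = 2423562836931/563705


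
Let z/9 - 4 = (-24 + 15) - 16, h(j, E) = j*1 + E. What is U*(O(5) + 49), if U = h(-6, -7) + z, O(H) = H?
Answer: -10908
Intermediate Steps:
h(j, E) = E + j (h(j, E) = j + E = E + j)
z = -189 (z = 36 + 9*((-24 + 15) - 16) = 36 + 9*(-9 - 16) = 36 + 9*(-25) = 36 - 225 = -189)
U = -202 (U = (-7 - 6) - 189 = -13 - 189 = -202)
U*(O(5) + 49) = -202*(5 + 49) = -202*54 = -10908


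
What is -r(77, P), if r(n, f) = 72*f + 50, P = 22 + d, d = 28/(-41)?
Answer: -64978/41 ≈ -1584.8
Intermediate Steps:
d = -28/41 (d = 28*(-1/41) = -28/41 ≈ -0.68293)
P = 874/41 (P = 22 - 28/41 = 874/41 ≈ 21.317)
r(n, f) = 50 + 72*f
-r(77, P) = -(50 + 72*(874/41)) = -(50 + 62928/41) = -1*64978/41 = -64978/41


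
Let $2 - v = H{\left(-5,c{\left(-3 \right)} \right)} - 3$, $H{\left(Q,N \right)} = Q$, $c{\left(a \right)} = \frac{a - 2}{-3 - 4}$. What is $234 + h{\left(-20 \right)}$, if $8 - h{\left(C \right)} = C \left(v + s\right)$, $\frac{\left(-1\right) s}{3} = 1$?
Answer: $382$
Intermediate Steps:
$s = -3$ ($s = \left(-3\right) 1 = -3$)
$c{\left(a \right)} = \frac{2}{7} - \frac{a}{7}$ ($c{\left(a \right)} = \frac{-2 + a}{-7} = \left(-2 + a\right) \left(- \frac{1}{7}\right) = \frac{2}{7} - \frac{a}{7}$)
$v = 10$ ($v = 2 - \left(-5 - 3\right) = 2 - -8 = 2 + 8 = 10$)
$h{\left(C \right)} = 8 - 7 C$ ($h{\left(C \right)} = 8 - C \left(10 - 3\right) = 8 - C 7 = 8 - 7 C$)
$234 + h{\left(-20 \right)} = 234 + \left(8 - -140\right) = 234 + \left(8 + 140\right) = 234 + 148 = 382$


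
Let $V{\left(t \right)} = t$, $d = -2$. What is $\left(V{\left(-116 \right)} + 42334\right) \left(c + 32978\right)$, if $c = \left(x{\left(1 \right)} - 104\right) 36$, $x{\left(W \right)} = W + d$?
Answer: $1232681164$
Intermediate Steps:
$x{\left(W \right)} = -2 + W$ ($x{\left(W \right)} = W - 2 = -2 + W$)
$c = -3780$ ($c = \left(\left(-2 + 1\right) - 104\right) 36 = \left(-1 - 104\right) 36 = \left(-105\right) 36 = -3780$)
$\left(V{\left(-116 \right)} + 42334\right) \left(c + 32978\right) = \left(-116 + 42334\right) \left(-3780 + 32978\right) = 42218 \cdot 29198 = 1232681164$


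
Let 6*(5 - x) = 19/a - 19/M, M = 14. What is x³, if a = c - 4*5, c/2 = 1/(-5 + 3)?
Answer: 2487813875/16003008 ≈ 155.46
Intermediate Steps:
c = -1 (c = 2/(-5 + 3) = 2/(-2) = 2*(-½) = -1)
a = -21 (a = -1 - 4*5 = -1 - 20 = -21)
x = 1355/252 (x = 5 - (19/(-21) - 19/14)/6 = 5 - (19*(-1/21) - 19*1/14)/6 = 5 - (-19/21 - 19/14)/6 = 5 - ⅙*(-95/42) = 5 + 95/252 = 1355/252 ≈ 5.3770)
x³ = (1355/252)³ = 2487813875/16003008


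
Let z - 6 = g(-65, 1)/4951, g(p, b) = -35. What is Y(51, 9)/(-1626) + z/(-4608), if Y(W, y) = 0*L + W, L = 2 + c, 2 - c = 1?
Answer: -201961609/6182650368 ≈ -0.032666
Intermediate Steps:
c = 1 (c = 2 - 1*1 = 2 - 1 = 1)
L = 3 (L = 2 + 1 = 3)
Y(W, y) = W (Y(W, y) = 0*3 + W = 0 + W = W)
z = 29671/4951 (z = 6 - 35/4951 = 29671/4951 ≈ 5.9929)
Y(51, 9)/(-1626) + z/(-4608) = 51/(-1626) + (29671/4951)/(-4608) = 51*(-1/1626) + (29671/4951)*(-1/4608) = -17/542 - 29671/22814208 = -201961609/6182650368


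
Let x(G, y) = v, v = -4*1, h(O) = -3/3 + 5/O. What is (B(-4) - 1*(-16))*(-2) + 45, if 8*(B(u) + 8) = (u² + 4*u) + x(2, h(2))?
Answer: 30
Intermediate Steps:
h(O) = -1 + 5/O (h(O) = -3*⅓ + 5/O = -1 + 5/O)
v = -4
x(G, y) = -4
B(u) = -17/2 + u/2 + u²/8 (B(u) = -8 + ((u² + 4*u) - 4)/8 = -8 + (-4 + u² + 4*u)/8 = -8 + (-½ + u/2 + u²/8) = -17/2 + u/2 + u²/8)
(B(-4) - 1*(-16))*(-2) + 45 = ((-17/2 + (½)*(-4) + (⅛)*(-4)²) - 1*(-16))*(-2) + 45 = ((-17/2 - 2 + (⅛)*16) + 16)*(-2) + 45 = ((-17/2 - 2 + 2) + 16)*(-2) + 45 = (-17/2 + 16)*(-2) + 45 = (15/2)*(-2) + 45 = -15 + 45 = 30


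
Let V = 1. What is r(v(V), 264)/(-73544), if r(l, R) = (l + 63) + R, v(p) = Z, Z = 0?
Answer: -327/73544 ≈ -0.0044463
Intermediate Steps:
v(p) = 0
r(l, R) = 63 + R + l (r(l, R) = (63 + l) + R = 63 + R + l)
r(v(V), 264)/(-73544) = (63 + 264 + 0)/(-73544) = 327*(-1/73544) = -327/73544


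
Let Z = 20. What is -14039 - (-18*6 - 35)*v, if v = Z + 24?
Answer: -7747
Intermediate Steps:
v = 44 (v = 20 + 24 = 44)
-14039 - (-18*6 - 35)*v = -14039 - (-18*6 - 35)*44 = -14039 - (-108 - 35)*44 = -14039 - (-143)*44 = -14039 - 1*(-6292) = -14039 + 6292 = -7747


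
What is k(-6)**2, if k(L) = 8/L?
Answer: 16/9 ≈ 1.7778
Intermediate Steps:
k(-6)**2 = (8/(-6))**2 = (8*(-1/6))**2 = (-4/3)**2 = 16/9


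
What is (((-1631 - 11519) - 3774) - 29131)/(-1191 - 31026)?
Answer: 46055/32217 ≈ 1.4295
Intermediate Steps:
(((-1631 - 11519) - 3774) - 29131)/(-1191 - 31026) = ((-13150 - 3774) - 29131)/(-32217) = (-16924 - 29131)*(-1/32217) = -46055*(-1/32217) = 46055/32217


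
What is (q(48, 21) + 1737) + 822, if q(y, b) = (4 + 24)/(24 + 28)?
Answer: 33274/13 ≈ 2559.5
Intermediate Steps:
q(y, b) = 7/13 (q(y, b) = 28/52 = 28*(1/52) = 7/13)
(q(48, 21) + 1737) + 822 = (7/13 + 1737) + 822 = 22588/13 + 822 = 33274/13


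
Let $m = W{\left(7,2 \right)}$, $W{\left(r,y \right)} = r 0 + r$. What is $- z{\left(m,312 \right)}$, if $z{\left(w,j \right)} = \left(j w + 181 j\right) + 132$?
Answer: $-58788$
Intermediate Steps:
$W{\left(r,y \right)} = r$ ($W{\left(r,y \right)} = 0 + r = r$)
$m = 7$
$z{\left(w,j \right)} = 132 + 181 j + j w$ ($z{\left(w,j \right)} = \left(181 j + j w\right) + 132 = 132 + 181 j + j w$)
$- z{\left(m,312 \right)} = - (132 + 181 \cdot 312 + 312 \cdot 7) = - (132 + 56472 + 2184) = \left(-1\right) 58788 = -58788$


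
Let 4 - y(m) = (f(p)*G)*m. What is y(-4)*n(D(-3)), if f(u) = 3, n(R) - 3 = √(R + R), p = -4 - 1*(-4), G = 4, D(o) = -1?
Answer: 156 + 52*I*√2 ≈ 156.0 + 73.539*I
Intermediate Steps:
p = 0 (p = -4 + 4 = 0)
n(R) = 3 + √2*√R (n(R) = 3 + √(R + R) = 3 + √(2*R) = 3 + √2*√R)
y(m) = 4 - 12*m (y(m) = 4 - 3*4*m = 4 - 12*m)
y(-4)*n(D(-3)) = (4 - 12*(-4))*(3 + √2*√(-1)) = (4 + 48)*(3 + √2*I) = 52*(3 + I*√2) = 156 + 52*I*√2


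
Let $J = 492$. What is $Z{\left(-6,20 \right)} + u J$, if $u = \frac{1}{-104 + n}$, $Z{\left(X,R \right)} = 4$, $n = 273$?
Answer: $\frac{1168}{169} \approx 6.9112$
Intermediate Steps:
$u = \frac{1}{169}$ ($u = \frac{1}{-104 + 273} = \frac{1}{169} \approx 0.0059172$)
$Z{\left(-6,20 \right)} + u J = 4 + \frac{1}{169} \cdot 492 = 4 + \frac{492}{169} = \frac{1168}{169}$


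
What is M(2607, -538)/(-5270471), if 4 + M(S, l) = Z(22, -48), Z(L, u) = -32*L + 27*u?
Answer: 2004/5270471 ≈ 0.00038023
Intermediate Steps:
M(S, l) = -2004 (M(S, l) = -4 + (-32*22 + 27*(-48)) = -4 + (-704 - 1296) = -4 - 2000 = -2004)
M(2607, -538)/(-5270471) = -2004/(-5270471) = -2004*(-1/5270471) = 2004/5270471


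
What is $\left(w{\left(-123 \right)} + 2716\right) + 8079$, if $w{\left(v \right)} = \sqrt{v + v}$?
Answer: $10795 + i \sqrt{246} \approx 10795.0 + 15.684 i$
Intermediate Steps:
$w{\left(v \right)} = \sqrt{2} \sqrt{v}$ ($w{\left(v \right)} = \sqrt{2 v} = \sqrt{2} \sqrt{v}$)
$\left(w{\left(-123 \right)} + 2716\right) + 8079 = \left(\sqrt{2} \sqrt{-123} + 2716\right) + 8079 = \left(\sqrt{2} i \sqrt{123} + 2716\right) + 8079 = \left(i \sqrt{246} + 2716\right) + 8079 = \left(2716 + i \sqrt{246}\right) + 8079 = 10795 + i \sqrt{246}$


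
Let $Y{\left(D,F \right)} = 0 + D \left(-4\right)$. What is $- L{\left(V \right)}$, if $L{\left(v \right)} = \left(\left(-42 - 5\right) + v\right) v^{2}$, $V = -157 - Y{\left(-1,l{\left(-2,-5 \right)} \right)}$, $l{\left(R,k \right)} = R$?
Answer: $5391568$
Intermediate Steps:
$Y{\left(D,F \right)} = - 4 D$ ($Y{\left(D,F \right)} = 0 - 4 D = - 4 D$)
$V = -161$ ($V = -157 - \left(-4\right) \left(-1\right) = -157 - 4 = -161$)
$L{\left(v \right)} = v^{2} \left(-47 + v\right)$ ($L{\left(v \right)} = \left(-47 + v\right) v^{2} = v^{2} \left(-47 + v\right)$)
$- L{\left(V \right)} = - \left(-161\right)^{2} \left(-47 - 161\right) = - 25921 \left(-208\right) = \left(-1\right) \left(-5391568\right) = 5391568$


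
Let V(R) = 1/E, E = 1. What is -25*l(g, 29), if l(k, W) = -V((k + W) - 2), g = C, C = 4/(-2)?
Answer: 25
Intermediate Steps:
V(R) = 1 (V(R) = 1/1 = 1)
C = -2 (C = 4*(-½) = -2)
g = -2
l(k, W) = -1 (l(k, W) = -1*1 = -1)
-25*l(g, 29) = -25*(-1) = 25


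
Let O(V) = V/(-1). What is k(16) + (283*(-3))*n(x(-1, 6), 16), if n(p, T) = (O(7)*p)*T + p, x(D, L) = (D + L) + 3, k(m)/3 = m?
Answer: 753960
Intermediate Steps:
O(V) = -V (O(V) = V*(-1) = -V)
k(m) = 3*m
x(D, L) = 3 + D + L
n(p, T) = p - 7*T*p (n(p, T) = ((-1*7)*p)*T + p = (-7*p)*T + p = -7*T*p + p = p - 7*T*p)
k(16) + (283*(-3))*n(x(-1, 6), 16) = 3*16 + (283*(-3))*((3 - 1 + 6)*(1 - 7*16)) = 48 - 6792*(1 - 112) = 48 - 6792*(-111) = 48 - 849*(-888) = 48 + 753912 = 753960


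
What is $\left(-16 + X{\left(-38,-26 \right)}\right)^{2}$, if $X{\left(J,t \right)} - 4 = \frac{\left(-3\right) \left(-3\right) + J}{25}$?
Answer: $\frac{108241}{625} \approx 173.19$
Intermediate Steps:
$X{\left(J,t \right)} = \frac{109}{25} + \frac{J}{25}$ ($X{\left(J,t \right)} = 4 + \frac{\left(-3\right) \left(-3\right) + J}{25} = 4 + \left(9 + J\right) \frac{1}{25} = 4 + \left(\frac{9}{25} + \frac{J}{25}\right) = \frac{109}{25} + \frac{J}{25}$)
$\left(-16 + X{\left(-38,-26 \right)}\right)^{2} = \left(-16 + \left(\frac{109}{25} + \frac{1}{25} \left(-38\right)\right)\right)^{2} = \left(-16 + \left(\frac{109}{25} - \frac{38}{25}\right)\right)^{2} = \left(-16 + \frac{71}{25}\right)^{2} = \left(- \frac{329}{25}\right)^{2} = \frac{108241}{625}$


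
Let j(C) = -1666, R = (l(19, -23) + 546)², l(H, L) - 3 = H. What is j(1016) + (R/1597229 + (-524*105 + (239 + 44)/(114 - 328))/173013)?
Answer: -98529196101661907/59137055529078 ≈ -1666.1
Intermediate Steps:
l(H, L) = 3 + H
R = 322624 (R = ((3 + 19) + 546)² = (22 + 546)² = 568² = 322624)
j(1016) + (R/1597229 + (-524*105 + (239 + 44)/(114 - 328))/173013) = -1666 + (322624/1597229 + (-524*105 + (239 + 44)/(114 - 328))/173013) = -1666 + (322624*(1/1597229) + (-55020 + 283/(-214))*(1/173013)) = -1666 + (322624/1597229 + (-55020 + 283*(-1/214))*(1/173013)) = -1666 + (322624/1597229 + (-55020 - 283/214)*(1/173013)) = -1666 + (322624/1597229 - 11774563/214*1/173013) = -1666 + (322624/1597229 - 11774563/37024782) = -1666 - 6861590217959/59137055529078 = -98529196101661907/59137055529078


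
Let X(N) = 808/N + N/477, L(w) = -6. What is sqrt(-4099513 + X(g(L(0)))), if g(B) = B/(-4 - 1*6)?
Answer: I*sqrt(287793730670)/265 ≈ 2024.4*I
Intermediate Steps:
g(B) = -B/10 (g(B) = B/(-4 - 6) = B/(-10) = B*(-1/10) = -B/10)
X(N) = 808/N + N/477 (X(N) = 808/N + N*(1/477) = 808/N + N/477)
sqrt(-4099513 + X(g(L(0)))) = sqrt(-4099513 + (808/((-1/10*(-6))) + (-1/10*(-6))/477)) = sqrt(-4099513 + (808/(3/5) + (1/477)*(3/5))) = sqrt(-4099513 + (808*(5/3) + 1/795)) = sqrt(-4099513 + (4040/3 + 1/795)) = sqrt(-4099513 + 356867/265) = sqrt(-1086014078/265) = I*sqrt(287793730670)/265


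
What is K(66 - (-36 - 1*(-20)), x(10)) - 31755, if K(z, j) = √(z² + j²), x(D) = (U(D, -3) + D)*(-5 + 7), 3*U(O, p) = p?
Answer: -31755 + 2*√1762 ≈ -31671.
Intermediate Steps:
U(O, p) = p/3
x(D) = -2 + 2*D (x(D) = ((⅓)*(-3) + D)*(-5 + 7) = (-1 + D)*2 = -2 + 2*D)
K(z, j) = √(j² + z²)
K(66 - (-36 - 1*(-20)), x(10)) - 31755 = √((-2 + 2*10)² + (66 - (-36 - 1*(-20)))²) - 31755 = √((-2 + 20)² + (66 - (-36 + 20))²) - 31755 = √(18² + (66 - 1*(-16))²) - 31755 = √(324 + (66 + 16)²) - 31755 = √(324 + 82²) - 31755 = √(324 + 6724) - 31755 = √7048 - 31755 = 2*√1762 - 31755 = -31755 + 2*√1762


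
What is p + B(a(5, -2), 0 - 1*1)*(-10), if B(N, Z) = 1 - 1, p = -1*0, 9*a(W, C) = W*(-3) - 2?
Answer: 0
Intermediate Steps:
a(W, C) = -2/9 - W/3 (a(W, C) = (W*(-3) - 2)/9 = (-3*W - 2)/9 = (-2 - 3*W)/9 = -2/9 - W/3)
p = 0
B(N, Z) = 0
p + B(a(5, -2), 0 - 1*1)*(-10) = 0 + 0*(-10) = 0 + 0 = 0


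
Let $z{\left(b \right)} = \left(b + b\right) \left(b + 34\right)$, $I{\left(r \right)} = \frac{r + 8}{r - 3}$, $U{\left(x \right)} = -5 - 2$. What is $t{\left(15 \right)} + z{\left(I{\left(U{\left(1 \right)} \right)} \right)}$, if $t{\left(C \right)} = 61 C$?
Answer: $\frac{45411}{50} \approx 908.22$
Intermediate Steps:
$U{\left(x \right)} = -7$ ($U{\left(x \right)} = -5 - 2 = -7$)
$I{\left(r \right)} = \frac{8 + r}{-3 + r}$
$z{\left(b \right)} = 2 b \left(34 + b\right)$
$t{\left(15 \right)} + z{\left(I{\left(U{\left(1 \right)} \right)} \right)} = 61 \cdot 15 + 2 \frac{8 - 7}{-3 - 7} \left(34 + \frac{8 - 7}{-3 - 7}\right) = 915 + 2 \frac{1}{-10} \cdot 1 \left(34 + \frac{1}{-10} \cdot 1\right) = 915 + 2 \left(\left(- \frac{1}{10}\right) 1\right) \left(34 - \frac{1}{10}\right) = 915 + 2 \left(- \frac{1}{10}\right) \left(34 - \frac{1}{10}\right) = 915 + 2 \left(- \frac{1}{10}\right) \frac{339}{10} = 915 - \frac{339}{50} = \frac{45411}{50}$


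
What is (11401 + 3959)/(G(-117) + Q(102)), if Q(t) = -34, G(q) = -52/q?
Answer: -69120/151 ≈ -457.75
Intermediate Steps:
(11401 + 3959)/(G(-117) + Q(102)) = (11401 + 3959)/(-52/(-117) - 34) = 15360/(-52*(-1/117) - 34) = 15360/(4/9 - 34) = 15360/(-302/9) = 15360*(-9/302) = -69120/151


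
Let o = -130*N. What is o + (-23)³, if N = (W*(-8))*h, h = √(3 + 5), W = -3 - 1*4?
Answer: -12167 - 14560*√2 ≈ -32758.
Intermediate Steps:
W = -7 (W = -3 - 4 = -7)
h = 2*√2 (h = √8 = 2*√2 ≈ 2.8284)
N = 112*√2 (N = (-7*(-8))*(2*√2) = 56*(2*√2) = 112*√2 ≈ 158.39)
o = -14560*√2 ≈ -20591.
o + (-23)³ = -14560*√2 + (-23)³ = -14560*√2 - 12167 = -12167 - 14560*√2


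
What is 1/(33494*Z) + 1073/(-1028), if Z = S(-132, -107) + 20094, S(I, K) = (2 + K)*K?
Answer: -562967436185/539357432364 ≈ -1.0438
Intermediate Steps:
S(I, K) = K*(2 + K)
Z = 31329 (Z = -107*(2 - 107) + 20094 = -107*(-105) + 20094 = 11235 + 20094 = 31329)
1/(33494*Z) + 1073/(-1028) = 1/(33494*31329) + 1073/(-1028) = (1/33494)*(1/31329) + 1073*(-1/1028) = 1/1049333526 - 1073/1028 = -562967436185/539357432364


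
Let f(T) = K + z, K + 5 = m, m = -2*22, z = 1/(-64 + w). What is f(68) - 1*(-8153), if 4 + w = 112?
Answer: 356577/44 ≈ 8104.0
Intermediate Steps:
w = 108 (w = -4 + 112 = 108)
z = 1/44 (z = 1/(-64 + 108) = 1/44 ≈ 0.022727)
m = -44
K = -49 (K = -5 - 44 = -49)
f(T) = -2155/44 (f(T) = -49 + 1/44 = -2155/44)
f(68) - 1*(-8153) = -2155/44 - 1*(-8153) = -2155/44 + 8153 = 356577/44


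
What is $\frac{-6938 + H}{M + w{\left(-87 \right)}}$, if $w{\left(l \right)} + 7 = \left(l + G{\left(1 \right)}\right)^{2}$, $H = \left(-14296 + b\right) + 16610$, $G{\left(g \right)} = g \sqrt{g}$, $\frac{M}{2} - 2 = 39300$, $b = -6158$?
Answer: $- \frac{10782}{85993} \approx -0.12538$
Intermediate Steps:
$M = 78604$ ($M = 4 + 2 \cdot 39300 = 4 + 78600 = 78604$)
$G{\left(g \right)} = g^{\frac{3}{2}}$
$H = -3844$ ($H = \left(-14296 - 6158\right) + 16610 = -20454 + 16610 = -3844$)
$w{\left(l \right)} = -7 + \left(1 + l\right)^{2}$ ($w{\left(l \right)} = -7 + \left(l + 1^{\frac{3}{2}}\right)^{2} = -7 + \left(l + 1\right)^{2} = -7 + \left(1 + l\right)^{2}$)
$\frac{-6938 + H}{M + w{\left(-87 \right)}} = \frac{-6938 - 3844}{78604 - \left(7 - \left(1 - 87\right)^{2}\right)} = - \frac{10782}{78604 - \left(7 - \left(-86\right)^{2}\right)} = - \frac{10782}{78604 + \left(-7 + 7396\right)} = - \frac{10782}{78604 + 7389} = - \frac{10782}{85993}$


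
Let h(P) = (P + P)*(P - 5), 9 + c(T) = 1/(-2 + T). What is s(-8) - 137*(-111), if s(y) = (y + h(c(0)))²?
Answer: 347053/4 ≈ 86763.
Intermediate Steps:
c(T) = -9 + 1/(-2 + T)
h(P) = 2*P*(-5 + P) (h(P) = (2*P)*(-5 + P) = 2*P*(-5 + P))
s(y) = (551/2 + y)² (s(y) = (y + 2*((19 - 9*0)/(-2 + 0))*(-5 + (19 - 9*0)/(-2 + 0)))² = (y + 2*((19 + 0)/(-2))*(-5 + (19 + 0)/(-2)))² = (y + 2*(-½*19)*(-5 - ½*19))² = (y + 2*(-19/2)*(-5 - 19/2))² = (y + 2*(-19/2)*(-29/2))² = (y + 551/2)² = (551/2 + y)²)
s(-8) - 137*(-111) = (551 + 2*(-8))²/4 - 137*(-111) = (551 - 16)²/4 + 15207 = (¼)*535² + 15207 = (¼)*286225 + 15207 = 286225/4 + 15207 = 347053/4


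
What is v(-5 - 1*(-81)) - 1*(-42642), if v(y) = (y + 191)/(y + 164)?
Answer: 3411449/80 ≈ 42643.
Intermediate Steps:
v(y) = (191 + y)/(164 + y)
v(-5 - 1*(-81)) - 1*(-42642) = (191 + (-5 - 1*(-81)))/(164 + (-5 - 1*(-81))) - 1*(-42642) = (191 + (-5 + 81))/(164 + (-5 + 81)) + 42642 = (191 + 76)/(164 + 76) + 42642 = 267/240 + 42642 = (1/240)*267 + 42642 = 89/80 + 42642 = 3411449/80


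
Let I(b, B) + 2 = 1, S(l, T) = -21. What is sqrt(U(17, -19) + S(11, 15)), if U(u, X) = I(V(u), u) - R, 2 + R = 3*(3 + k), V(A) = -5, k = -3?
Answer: 2*I*sqrt(5) ≈ 4.4721*I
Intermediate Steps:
I(b, B) = -1 (I(b, B) = -2 + 1 = -1)
R = -2 (R = -2 + 3*(3 - 3) = -2 + 3*0 = -2 + 0 = -2)
U(u, X) = 1 (U(u, X) = -1 - 1*(-2) = -1 + 2 = 1)
sqrt(U(17, -19) + S(11, 15)) = sqrt(1 - 21) = sqrt(-20) = 2*I*sqrt(5)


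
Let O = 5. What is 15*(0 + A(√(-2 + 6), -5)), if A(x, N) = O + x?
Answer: 105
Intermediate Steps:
A(x, N) = 5 + x
15*(0 + A(√(-2 + 6), -5)) = 15*(0 + (5 + √(-2 + 6))) = 15*(0 + (5 + √4)) = 15*(0 + (5 + 2)) = 15*(0 + 7) = 15*7 = 105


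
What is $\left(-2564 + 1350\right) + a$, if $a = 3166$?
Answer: $1952$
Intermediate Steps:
$\left(-2564 + 1350\right) + a = \left(-2564 + 1350\right) + 3166 = -1214 + 3166 = 1952$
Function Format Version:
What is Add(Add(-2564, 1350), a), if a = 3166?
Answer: 1952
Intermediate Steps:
Add(Add(-2564, 1350), a) = Add(Add(-2564, 1350), 3166) = Add(-1214, 3166) = 1952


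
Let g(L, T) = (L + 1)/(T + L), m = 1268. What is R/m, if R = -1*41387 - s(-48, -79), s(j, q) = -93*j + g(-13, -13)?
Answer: -596069/16484 ≈ -36.160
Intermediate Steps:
g(L, T) = (1 + L)/(L + T)
s(j, q) = 6/13 - 93*j (s(j, q) = -93*j + (1 - 13)/(-13 - 13) = -93*j - 12/(-26) = -93*j - 1/26*(-12) = -93*j + 6/13 = 6/13 - 93*j)
R = -596069/13 (R = -1*41387 - (6/13 - 93*(-48)) = -41387 - (6/13 + 4464) = -41387 - 1*58038/13 = -41387 - 58038/13 = -596069/13 ≈ -45851.)
R/m = -596069/13/1268 = -596069/13*1/1268 = -596069/16484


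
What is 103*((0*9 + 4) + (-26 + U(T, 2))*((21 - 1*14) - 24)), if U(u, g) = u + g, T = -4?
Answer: 49440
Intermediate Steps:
U(u, g) = g + u
103*((0*9 + 4) + (-26 + U(T, 2))*((21 - 1*14) - 24)) = 103*((0*9 + 4) + (-26 + (2 - 4))*((21 - 1*14) - 24)) = 103*((0 + 4) + (-26 - 2)*((21 - 14) - 24)) = 103*(4 - 28*(7 - 24)) = 103*(4 - 28*(-17)) = 103*(4 + 476) = 103*480 = 49440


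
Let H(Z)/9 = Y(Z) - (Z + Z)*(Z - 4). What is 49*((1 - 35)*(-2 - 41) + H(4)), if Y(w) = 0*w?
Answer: 71638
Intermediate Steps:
Y(w) = 0
H(Z) = -18*Z*(-4 + Z) (H(Z) = 9*(0 - (Z + Z)*(Z - 4)) = 9*(0 - 2*Z*(-4 + Z)) = 9*(-2*Z*(-4 + Z)) = -18*Z*(-4 + Z))
49*((1 - 35)*(-2 - 41) + H(4)) = 49*((1 - 35)*(-2 - 41) + 18*4*(4 - 1*4)) = 49*(-34*(-43) + 18*4*(4 - 4)) = 49*(1462 + 18*4*0) = 49*(1462 + 0) = 49*1462 = 71638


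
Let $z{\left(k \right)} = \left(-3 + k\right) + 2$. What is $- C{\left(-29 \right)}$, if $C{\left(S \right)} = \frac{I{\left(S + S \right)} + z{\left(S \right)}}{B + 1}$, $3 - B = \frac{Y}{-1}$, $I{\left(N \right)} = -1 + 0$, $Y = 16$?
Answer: $\frac{31}{20} \approx 1.55$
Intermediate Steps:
$I{\left(N \right)} = -1$
$B = 19$ ($B = 3 - \frac{16}{-1} = 3 - 16 \left(-1\right) = 3 - -16 = 3 + 16 = 19$)
$z{\left(k \right)} = -1 + k$
$C{\left(S \right)} = - \frac{1}{10} + \frac{S}{20}$ ($C{\left(S \right)} = \frac{-1 + \left(-1 + S\right)}{19 + 1} = \frac{-2 + S}{20} = \left(-2 + S\right) \frac{1}{20} = - \frac{1}{10} + \frac{S}{20}$)
$- C{\left(-29 \right)} = - (- \frac{1}{10} + \frac{1}{20} \left(-29\right)) = - (- \frac{1}{10} - \frac{29}{20}) = \left(-1\right) \left(- \frac{31}{20}\right) = \frac{31}{20}$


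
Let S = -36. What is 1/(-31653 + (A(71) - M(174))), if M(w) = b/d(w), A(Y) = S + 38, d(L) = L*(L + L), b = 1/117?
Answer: -7084584/224234168185 ≈ -3.1595e-5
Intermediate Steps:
b = 1/117 ≈ 0.0085470
d(L) = 2*L**2 (d(L) = L*(2*L) = 2*L**2)
A(Y) = 2 (A(Y) = -36 + 38 = 2)
M(w) = 1/(234*w**2) (M(w) = 1/(117*((2*w**2))) = (1/(2*w**2))/117 = 1/(234*w**2))
1/(-31653 + (A(71) - M(174))) = 1/(-31653 + (2 - 1/(234*174**2))) = 1/(-31653 + (2 - 1/(234*30276))) = 1/(-31653 + (2 - 1*1/7084584)) = 1/(-31653 + (2 - 1/7084584)) = 1/(-31653 + 14169167/7084584) = 1/(-224234168185/7084584) = -7084584/224234168185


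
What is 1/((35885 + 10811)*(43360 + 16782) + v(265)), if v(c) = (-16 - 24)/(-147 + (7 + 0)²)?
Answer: 49/137611150788 ≈ 3.5608e-10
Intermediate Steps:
v(c) = 20/49 (v(c) = -40/(-147 + 7²) = -40/(-147 + 49) = -40/(-98) = -40*(-1/98) = 20/49)
1/((35885 + 10811)*(43360 + 16782) + v(265)) = 1/((35885 + 10811)*(43360 + 16782) + 20/49) = 1/(46696*60142 + 20/49) = 1/(2808390832 + 20/49) = 1/(137611150788/49) = 49/137611150788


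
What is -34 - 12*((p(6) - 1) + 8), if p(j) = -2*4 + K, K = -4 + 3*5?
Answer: -154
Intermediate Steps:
K = 11 (K = -4 + 15 = 11)
p(j) = 3 (p(j) = -2*4 + 11 = -8 + 11 = 3)
-34 - 12*((p(6) - 1) + 8) = -34 - 12*((3 - 1) + 8) = -34 - 12*(2 + 8) = -34 - 12*10 = -34 - 120 = -154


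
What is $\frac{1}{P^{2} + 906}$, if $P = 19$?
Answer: $\frac{1}{1267} \approx 0.00078927$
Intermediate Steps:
$\frac{1}{P^{2} + 906} = \frac{1}{19^{2} + 906} = \frac{1}{361 + 906} = \frac{1}{1267}$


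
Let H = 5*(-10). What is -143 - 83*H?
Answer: 4007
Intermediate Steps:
H = -50
-143 - 83*H = -143 - 83*(-50) = -143 + 4150 = 4007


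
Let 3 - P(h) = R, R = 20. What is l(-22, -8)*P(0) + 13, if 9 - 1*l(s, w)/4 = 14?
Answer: 353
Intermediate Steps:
l(s, w) = -20 (l(s, w) = 36 - 4*14 = 36 - 56 = -20)
P(h) = -17 (P(h) = 3 - 1*20 = 3 - 20 = -17)
l(-22, -8)*P(0) + 13 = -20*(-17) + 13 = 340 + 13 = 353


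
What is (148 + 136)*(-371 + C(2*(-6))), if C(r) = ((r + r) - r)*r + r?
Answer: -67876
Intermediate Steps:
C(r) = r + r² (C(r) = (2*r - r)*r + r = r*r + r = r² + r = r + r²)
(148 + 136)*(-371 + C(2*(-6))) = (148 + 136)*(-371 + (2*(-6))*(1 + 2*(-6))) = 284*(-371 - 12*(1 - 12)) = 284*(-371 - 12*(-11)) = 284*(-371 + 132) = 284*(-239) = -67876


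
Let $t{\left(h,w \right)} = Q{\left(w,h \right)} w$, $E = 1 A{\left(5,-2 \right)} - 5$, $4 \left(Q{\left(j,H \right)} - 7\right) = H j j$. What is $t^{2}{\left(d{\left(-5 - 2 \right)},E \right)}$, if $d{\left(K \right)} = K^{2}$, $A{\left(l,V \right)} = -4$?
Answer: $\frac{1294056729}{16} \approx 8.0879 \cdot 10^{7}$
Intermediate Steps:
$Q{\left(j,H \right)} = 7 + \frac{H j^{2}}{4}$ ($Q{\left(j,H \right)} = 7 + \frac{H j j}{4} = 7 + \frac{H j^{2}}{4}$)
$E = -9$ ($E = 1 \left(-4\right) - 5 = -4 - 5 = -9$)
$t{\left(h,w \right)} = w \left(7 + \frac{h w^{2}}{4}\right)$ ($t{\left(h,w \right)} = \left(7 + \frac{h w^{2}}{4}\right) w = w \left(7 + \frac{h w^{2}}{4}\right)$)
$t^{2}{\left(d{\left(-5 - 2 \right)},E \right)} = \left(\frac{1}{4} \left(-9\right) \left(28 + \left(-5 - 2\right)^{2} \left(-9\right)^{2}\right)\right)^{2} = \left(\frac{1}{4} \left(-9\right) \left(28 + \left(-5 - 2\right)^{2} \cdot 81\right)\right)^{2} = \left(\frac{1}{4} \left(-9\right) \left(28 + \left(-7\right)^{2} \cdot 81\right)\right)^{2} = \left(\frac{1}{4} \left(-9\right) \left(28 + 49 \cdot 81\right)\right)^{2} = \left(\frac{1}{4} \left(-9\right) \left(28 + 3969\right)\right)^{2} = \left(\frac{1}{4} \left(-9\right) 3997\right)^{2} = \left(- \frac{35973}{4}\right)^{2} = \frac{1294056729}{16}$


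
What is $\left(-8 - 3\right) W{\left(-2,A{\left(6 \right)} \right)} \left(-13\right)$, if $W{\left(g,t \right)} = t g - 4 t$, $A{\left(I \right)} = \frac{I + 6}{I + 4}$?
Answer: $- \frac{5148}{5} \approx -1029.6$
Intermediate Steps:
$A{\left(I \right)} = \frac{6 + I}{4 + I}$
$W{\left(g,t \right)} = - 4 t + g t$ ($W{\left(g,t \right)} = g t - 4 t = - 4 t + g t$)
$\left(-8 - 3\right) W{\left(-2,A{\left(6 \right)} \right)} \left(-13\right) = \left(-8 - 3\right) \frac{6 + 6}{4 + 6} \left(-4 - 2\right) \left(-13\right) = \left(-8 - 3\right) \frac{1}{10} \cdot 12 \left(-6\right) \left(-13\right) = - 11 \cdot \frac{1}{10} \cdot 12 \left(-6\right) \left(-13\right) = - 11 \cdot \frac{6}{5} \left(-6\right) \left(-13\right) = \left(-11\right) \left(- \frac{36}{5}\right) \left(-13\right) = \frac{396}{5} \left(-13\right) = - \frac{5148}{5}$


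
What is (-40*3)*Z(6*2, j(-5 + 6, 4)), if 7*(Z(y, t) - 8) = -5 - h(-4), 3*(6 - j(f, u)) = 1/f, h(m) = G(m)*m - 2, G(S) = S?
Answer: -4440/7 ≈ -634.29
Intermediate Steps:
h(m) = -2 + m² (h(m) = m*m - 2 = m² - 2 = -2 + m²)
j(f, u) = 6 - 1/(3*f)
Z(y, t) = 37/7 (Z(y, t) = 8 + (-5 - (-2 + (-4)²))/7 = 8 + (-5 - (-2 + 16))/7 = 8 + (-5 - 1*14)/7 = 8 + (-5 - 14)/7 = 8 + (⅐)*(-19) = 8 - 19/7 = 37/7)
(-40*3)*Z(6*2, j(-5 + 6, 4)) = -40*3*(37/7) = -120*37/7 = -4440/7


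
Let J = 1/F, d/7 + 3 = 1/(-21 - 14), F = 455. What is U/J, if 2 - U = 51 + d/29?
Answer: -636909/29 ≈ -21962.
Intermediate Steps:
d = -106/5 (d = -21 + 7/(-21 - 14) = -21 + 7/(-35) = -21 + 7*(-1/35) = -21 - ⅕ = -106/5 ≈ -21.200)
U = -6999/145 (U = 2 - (51 - 106/5/29) = 2 - (51 + (1/29)*(-106/5)) = 2 - (51 - 106/145) = 2 - 1*7289/145 = 2 - 7289/145 = -6999/145 ≈ -48.269)
J = 1/455 ≈ 0.0021978
U/J = -6999/(145*1/455) = -6999/145*455 = -636909/29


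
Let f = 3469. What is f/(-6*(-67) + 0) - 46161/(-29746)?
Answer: 30436399/2989473 ≈ 10.181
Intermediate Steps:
f/(-6*(-67) + 0) - 46161/(-29746) = 3469/(-6*(-67) + 0) - 46161/(-29746) = 3469/(402 + 0) - 46161*(-1/29746) = 3469/402 + 46161/29746 = 30436399/2989473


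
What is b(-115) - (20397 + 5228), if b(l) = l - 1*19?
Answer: -25759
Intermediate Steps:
b(l) = -19 + l (b(l) = l - 19 = -19 + l)
b(-115) - (20397 + 5228) = (-19 - 115) - (20397 + 5228) = -134 - 1*25625 = -134 - 25625 = -25759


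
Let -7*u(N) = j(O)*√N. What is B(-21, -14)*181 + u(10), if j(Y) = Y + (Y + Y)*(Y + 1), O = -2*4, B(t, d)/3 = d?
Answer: -7602 - 104*√10/7 ≈ -7649.0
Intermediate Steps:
B(t, d) = 3*d
O = -8
j(Y) = Y + 2*Y*(1 + Y) (j(Y) = Y + (2*Y)*(1 + Y) = Y + 2*Y*(1 + Y))
u(N) = -104*√N/7 (u(N) = -(-8*(3 + 2*(-8)))*√N/7 = -(-8*(3 - 16))*√N/7 = -(-8*(-13))*√N/7 = -104*√N/7)
B(-21, -14)*181 + u(10) = (3*(-14))*181 - 104*√10/7 = -42*181 - 104*√10/7 = -7602 - 104*√10/7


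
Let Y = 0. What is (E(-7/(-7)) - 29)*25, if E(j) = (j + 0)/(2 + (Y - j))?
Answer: -700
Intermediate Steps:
E(j) = j/(2 - j) (E(j) = (j + 0)/(2 + (0 - j)) = j/(2 - j))
(E(-7/(-7)) - 29)*25 = ((-7/(-7))/(2 - (-7)/(-7)) - 29)*25 = ((-7*(-⅐))/(2 - (-7)*(-1)/7) - 29)*25 = (1/(2 - 1*1) - 29)*25 = (1/(2 - 1) - 29)*25 = (1/1 - 29)*25 = (1*1 - 29)*25 = (1 - 29)*25 = -28*25 = -700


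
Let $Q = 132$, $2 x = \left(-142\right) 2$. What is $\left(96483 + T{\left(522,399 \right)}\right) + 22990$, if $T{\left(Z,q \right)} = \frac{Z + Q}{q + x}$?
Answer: $\frac{30705215}{257} \approx 1.1948 \cdot 10^{5}$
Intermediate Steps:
$x = -142$ ($x = \frac{\left(-142\right) 2}{2} = \frac{1}{2} \left(-284\right) = -142$)
$T{\left(Z,q \right)} = \frac{132 + Z}{-142 + q}$ ($T{\left(Z,q \right)} = \frac{Z + 132}{q - 142} = \frac{132 + Z}{-142 + q}$)
$\left(96483 + T{\left(522,399 \right)}\right) + 22990 = \left(96483 + \frac{132 + 522}{-142 + 399}\right) + 22990 = \left(96483 + \frac{1}{257} \cdot 654\right) + 22990 = \left(96483 + \frac{654}{257}\right) + 22990 = \frac{24796785}{257} + 22990 = \frac{30705215}{257}$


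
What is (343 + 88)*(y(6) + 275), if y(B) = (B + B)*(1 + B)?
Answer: 154729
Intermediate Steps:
y(B) = 2*B*(1 + B) (y(B) = (2*B)*(1 + B) = 2*B*(1 + B))
(343 + 88)*(y(6) + 275) = (343 + 88)*(2*6*(1 + 6) + 275) = 431*(2*6*7 + 275) = 431*(84 + 275) = 431*359 = 154729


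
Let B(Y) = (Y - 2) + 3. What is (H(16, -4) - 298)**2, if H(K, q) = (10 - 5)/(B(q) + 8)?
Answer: 88209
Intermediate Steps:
B(Y) = 1 + Y (B(Y) = (-2 + Y) + 3 = 1 + Y)
H(K, q) = 5/(9 + q) (H(K, q) = (10 - 5)/((1 + q) + 8) = 5/(9 + q))
(H(16, -4) - 298)**2 = (5/(9 - 4) - 298)**2 = (5/5 - 298)**2 = (5*(1/5) - 298)**2 = (1 - 298)**2 = (-297)**2 = 88209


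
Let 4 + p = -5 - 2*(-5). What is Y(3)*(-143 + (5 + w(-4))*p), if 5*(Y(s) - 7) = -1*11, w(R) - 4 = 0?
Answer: -3216/5 ≈ -643.20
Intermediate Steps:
w(R) = 4 (w(R) = 4 + 0 = 4)
Y(s) = 24/5 (Y(s) = 7 + (-1*11)/5 = 7 + (⅕)*(-11) = 7 - 11/5 = 24/5)
p = 1 (p = -4 + (-5 - 2*(-5)) = -4 + (-5 + 10) = -4 + 5 = 1)
Y(3)*(-143 + (5 + w(-4))*p) = 24*(-143 + (5 + 4)*1)/5 = 24*(-143 + 9*1)/5 = 24*(-143 + 9)/5 = (24/5)*(-134) = -3216/5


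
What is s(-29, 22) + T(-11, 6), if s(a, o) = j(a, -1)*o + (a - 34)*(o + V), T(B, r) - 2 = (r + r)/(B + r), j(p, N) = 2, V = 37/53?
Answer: -367391/265 ≈ -1386.4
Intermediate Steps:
V = 37/53 (V = 37*(1/53) = 37/53 ≈ 0.69811)
T(B, r) = 2 + 2*r/(B + r) (T(B, r) = 2 + (r + r)/(B + r) = 2 + (2*r)/(B + r) = 2 + 2*r/(B + r))
s(a, o) = 2*o + (-34 + a)*(37/53 + o) (s(a, o) = 2*o + (a - 34)*(o + 37/53) = 2*o + (-34 + a)*(37/53 + o))
s(-29, 22) + T(-11, 6) = (-1258/53 - 32*22 + (37/53)*(-29) - 29*22) + 2*(-11 + 2*6)/(-11 + 6) = (-1258/53 - 704 - 1073/53 - 638) + 2*(-11 + 12)/(-5) = -73457/53 + 2*(-1/5)*1 = -73457/53 - 2/5 = -367391/265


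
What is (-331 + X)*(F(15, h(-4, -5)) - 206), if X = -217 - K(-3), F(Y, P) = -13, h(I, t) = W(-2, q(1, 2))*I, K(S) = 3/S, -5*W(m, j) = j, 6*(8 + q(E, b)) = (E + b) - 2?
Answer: 119793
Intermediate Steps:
q(E, b) = -25/3 + E/6 + b/6 (q(E, b) = -8 + ((E + b) - 2)/6 = -8 + (-2 + E + b)/6 = -8 + (-⅓ + E/6 + b/6) = -25/3 + E/6 + b/6)
W(m, j) = -j/5
h(I, t) = 47*I/30 (h(I, t) = (-(-25/3 + (⅙)*1 + (⅙)*2)/5)*I = (-(-25/3 + ⅙ + ⅓)/5)*I = (-⅕*(-47/6))*I = 47*I/30)
X = -216 (X = -217 - 3/(-3) = -217 - 3*(-1)/3 = -217 - 1*(-1) = -217 + 1 = -216)
(-331 + X)*(F(15, h(-4, -5)) - 206) = (-331 - 216)*(-13 - 206) = -547*(-219) = 119793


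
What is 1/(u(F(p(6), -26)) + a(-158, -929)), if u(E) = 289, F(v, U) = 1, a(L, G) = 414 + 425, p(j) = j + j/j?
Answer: 1/1128 ≈ 0.00088653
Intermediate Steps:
p(j) = 1 + j (p(j) = j + 1 = 1 + j)
a(L, G) = 839
1/(u(F(p(6), -26)) + a(-158, -929)) = 1/(289 + 839) = 1/1128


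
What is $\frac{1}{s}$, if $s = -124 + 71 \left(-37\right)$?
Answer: $- \frac{1}{2751} \approx -0.0003635$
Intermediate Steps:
$s = -2751$ ($s = -124 - 2627 = -2751$)
$\frac{1}{s} = \frac{1}{-2751} = - \frac{1}{2751}$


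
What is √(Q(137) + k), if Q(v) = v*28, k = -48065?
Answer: I*√44229 ≈ 210.31*I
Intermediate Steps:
Q(v) = 28*v
√(Q(137) + k) = √(28*137 - 48065) = √(3836 - 48065) = √(-44229) = I*√44229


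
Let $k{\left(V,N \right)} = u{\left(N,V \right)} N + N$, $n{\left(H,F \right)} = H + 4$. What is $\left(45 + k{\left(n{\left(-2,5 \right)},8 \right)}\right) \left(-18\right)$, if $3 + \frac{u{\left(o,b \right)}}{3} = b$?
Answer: $-522$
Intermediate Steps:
$n{\left(H,F \right)} = 4 + H$
$u{\left(o,b \right)} = -9 + 3 b$
$k{\left(V,N \right)} = N + N \left(-9 + 3 V\right)$ ($k{\left(V,N \right)} = \left(-9 + 3 V\right) N + N = N \left(-9 + 3 V\right) + N = N + N \left(-9 + 3 V\right)$)
$\left(45 + k{\left(n{\left(-2,5 \right)},8 \right)}\right) \left(-18\right) = \left(45 + 8 \left(-8 + 3 \left(4 - 2\right)\right)\right) \left(-18\right) = \left(45 + 8 \left(-8 + 3 \cdot 2\right)\right) \left(-18\right) = \left(45 + 8 \left(-8 + 6\right)\right) \left(-18\right) = \left(45 + 8 \left(-2\right)\right) \left(-18\right) = \left(45 - 16\right) \left(-18\right) = 29 \left(-18\right) = -522$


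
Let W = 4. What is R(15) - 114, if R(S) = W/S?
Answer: -1706/15 ≈ -113.73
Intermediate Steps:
R(S) = 4/S
R(15) - 114 = 4/15 - 114 = -1706/15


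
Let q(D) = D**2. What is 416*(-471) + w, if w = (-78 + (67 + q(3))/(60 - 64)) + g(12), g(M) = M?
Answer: -196021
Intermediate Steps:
w = -85 (w = (-78 + (67 + 3**2)/(60 - 64)) + 12 = (-78 + (67 + 9)/(-4)) + 12 = (-78 + 76*(-1/4)) + 12 = (-78 - 19) + 12 = -97 + 12 = -85)
416*(-471) + w = 416*(-471) - 85 = -195936 - 85 = -196021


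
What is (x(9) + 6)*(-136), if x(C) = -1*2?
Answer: -544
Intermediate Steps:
x(C) = -2
(x(9) + 6)*(-136) = (-2 + 6)*(-136) = 4*(-136) = -544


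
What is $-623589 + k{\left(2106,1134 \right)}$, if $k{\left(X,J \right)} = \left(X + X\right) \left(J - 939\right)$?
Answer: $197751$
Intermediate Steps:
$k{\left(X,J \right)} = 2 X \left(-939 + J\right)$
$-623589 + k{\left(2106,1134 \right)} = -623589 + 2 \cdot 2106 \left(-939 + 1134\right) = -623589 + 2 \cdot 2106 \cdot 195 = -623589 + 821340 = 197751$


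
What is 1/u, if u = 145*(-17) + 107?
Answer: -1/2358 ≈ -0.00042409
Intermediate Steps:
u = -2358 (u = -2465 + 107 = -2358)
1/u = 1/(-2358) = -1/2358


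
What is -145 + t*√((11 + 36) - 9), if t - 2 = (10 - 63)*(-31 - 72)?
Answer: -145 + 5461*√38 ≈ 33519.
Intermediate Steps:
t = 5461 (t = 2 + (10 - 63)*(-31 - 72) = 2 - 53*(-103) = 2 + 5459 = 5461)
-145 + t*√((11 + 36) - 9) = -145 + 5461*√((11 + 36) - 9) = -145 + 5461*√(47 - 9) = -145 + 5461*√38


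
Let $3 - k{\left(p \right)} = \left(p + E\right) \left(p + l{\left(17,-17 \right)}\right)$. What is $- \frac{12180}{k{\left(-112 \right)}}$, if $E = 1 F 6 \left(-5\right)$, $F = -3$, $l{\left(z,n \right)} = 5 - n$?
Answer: $\frac{4060}{659} \approx 6.1609$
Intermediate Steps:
$E = 90$ ($E = 1 \left(-3\right) 6 \left(-5\right) = \left(-3\right) \left(-30\right) = 90$)
$k{\left(p \right)} = 3 - \left(22 + p\right) \left(90 + p\right)$ ($k{\left(p \right)} = 3 - \left(p + 90\right) \left(p + \left(5 - -17\right)\right) = 3 - \left(90 + p\right) \left(p + \left(5 + 17\right)\right) = 3 - \left(90 + p\right) \left(p + 22\right) = 3 - \left(90 + p\right) \left(22 + p\right) = 3 - \left(22 + p\right) \left(90 + p\right)$)
$- \frac{12180}{k{\left(-112 \right)}} = - \frac{12180}{-1977 - \left(-112\right)^{2} - -12544} = - \frac{12180}{-1977 - 12544 + 12544} = - \frac{12180}{-1977} = \left(-12180\right) \left(- \frac{1}{1977}\right) = \frac{4060}{659}$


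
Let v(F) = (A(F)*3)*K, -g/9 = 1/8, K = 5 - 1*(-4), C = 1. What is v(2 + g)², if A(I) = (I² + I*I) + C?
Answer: 4782969/1024 ≈ 4670.9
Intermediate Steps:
K = 9 (K = 5 + 4 = 9)
A(I) = 1 + 2*I² (A(I) = (I² + I*I) + 1 = (I² + I²) + 1 = 2*I² + 1 = 1 + 2*I²)
g = -9/8 ≈ -1.1250
v(F) = 27 + 54*F² (v(F) = ((1 + 2*F²)*3)*9 = (3 + 6*F²)*9 = 27 + 54*F²)
v(2 + g)² = (27 + 54*(2 - 9/8)²)² = (27 + 54*(7/8)²)² = (27 + 54*(49/64))² = (27 + 1323/32)² = (2187/32)² = 4782969/1024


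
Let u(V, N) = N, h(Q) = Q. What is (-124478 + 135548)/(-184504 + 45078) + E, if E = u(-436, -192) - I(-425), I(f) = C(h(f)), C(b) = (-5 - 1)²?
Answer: -15900099/69713 ≈ -228.08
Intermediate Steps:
C(b) = 36 (C(b) = (-6)² = 36)
I(f) = 36
E = -228 (E = -192 - 1*36 = -192 - 36 = -228)
(-124478 + 135548)/(-184504 + 45078) + E = (-124478 + 135548)/(-184504 + 45078) - 228 = 11070/(-139426) - 228 = 11070*(-1/139426) - 228 = -5535/69713 - 228 = -15900099/69713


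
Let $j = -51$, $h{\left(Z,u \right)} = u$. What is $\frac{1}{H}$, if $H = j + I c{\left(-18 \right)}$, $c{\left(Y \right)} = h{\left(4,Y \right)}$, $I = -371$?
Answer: $\frac{1}{6627} \approx 0.0001509$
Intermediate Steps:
$c{\left(Y \right)} = Y$
$H = 6627$ ($H = -51 - -6678 = -51 + 6678 = 6627$)
$\frac{1}{H} = \frac{1}{6627}$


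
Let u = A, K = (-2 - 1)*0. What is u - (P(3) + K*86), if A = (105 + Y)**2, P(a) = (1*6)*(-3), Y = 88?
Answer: 37267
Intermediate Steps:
P(a) = -18 (P(a) = 6*(-3) = -18)
A = 37249 (A = (105 + 88)**2 = 193**2 = 37249)
K = 0 (K = -3*0 = 0)
u = 37249
u - (P(3) + K*86) = 37249 - (-18 + 0*86) = 37249 - (-18 + 0) = 37249 - 1*(-18) = 37249 + 18 = 37267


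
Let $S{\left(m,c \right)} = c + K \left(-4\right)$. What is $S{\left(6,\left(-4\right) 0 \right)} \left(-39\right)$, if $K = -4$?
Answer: $-624$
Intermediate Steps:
$S{\left(m,c \right)} = 16 + c$ ($S{\left(m,c \right)} = c - -16 = c + 16 = 16 + c$)
$S{\left(6,\left(-4\right) 0 \right)} \left(-39\right) = \left(16 - 0\right) \left(-39\right) = \left(16 + 0\right) \left(-39\right) = 16 \left(-39\right) = -624$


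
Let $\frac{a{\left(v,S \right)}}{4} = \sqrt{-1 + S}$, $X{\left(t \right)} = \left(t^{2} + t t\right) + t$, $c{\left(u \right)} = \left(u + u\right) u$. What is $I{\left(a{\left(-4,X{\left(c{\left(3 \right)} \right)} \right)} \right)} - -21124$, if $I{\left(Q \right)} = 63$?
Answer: $21187$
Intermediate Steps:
$c{\left(u \right)} = 2 u^{2}$ ($c{\left(u \right)} = 2 u u = 2 u^{2}$)
$X{\left(t \right)} = t + 2 t^{2}$ ($X{\left(t \right)} = \left(t^{2} + t^{2}\right) + t = 2 t^{2} + t = t + 2 t^{2}$)
$a{\left(v,S \right)} = 4 \sqrt{-1 + S}$
$I{\left(a{\left(-4,X{\left(c{\left(3 \right)} \right)} \right)} \right)} - -21124 = 63 - -21124 = 63 + 21124 = 21187$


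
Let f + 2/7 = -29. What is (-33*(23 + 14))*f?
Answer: 250305/7 ≈ 35758.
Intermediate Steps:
f = -205/7 (f = -2/7 - 29 = -205/7 ≈ -29.286)
(-33*(23 + 14))*f = -33*(23 + 14)*(-205/7) = -33*37*(-205/7) = -1221*(-205/7) = 250305/7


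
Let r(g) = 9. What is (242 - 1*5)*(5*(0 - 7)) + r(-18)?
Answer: -8286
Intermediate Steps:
(242 - 1*5)*(5*(0 - 7)) + r(-18) = (242 - 1*5)*(5*(0 - 7)) + 9 = (242 - 5)*(5*(-7)) + 9 = 237*(-35) + 9 = -8295 + 9 = -8286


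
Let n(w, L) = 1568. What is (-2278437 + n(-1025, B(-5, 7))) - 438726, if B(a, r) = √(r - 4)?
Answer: -2715595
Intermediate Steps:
B(a, r) = √(-4 + r)
(-2278437 + n(-1025, B(-5, 7))) - 438726 = (-2278437 + 1568) - 438726 = -2276869 - 438726 = -2715595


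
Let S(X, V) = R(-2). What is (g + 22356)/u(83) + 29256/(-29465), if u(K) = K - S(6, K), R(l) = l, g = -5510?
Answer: 98776126/500905 ≈ 197.20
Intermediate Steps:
S(X, V) = -2
u(K) = 2 + K (u(K) = K - 1*(-2) = K + 2 = 2 + K)
(g + 22356)/u(83) + 29256/(-29465) = (-5510 + 22356)/(2 + 83) + 29256/(-29465) = 16846/85 + 29256*(-1/29465) = 16846*(1/85) - 29256/29465 = 16846/85 - 29256/29465 = 98776126/500905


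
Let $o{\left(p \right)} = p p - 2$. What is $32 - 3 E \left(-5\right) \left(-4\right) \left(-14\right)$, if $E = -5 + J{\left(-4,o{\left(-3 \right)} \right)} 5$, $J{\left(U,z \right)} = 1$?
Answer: $0$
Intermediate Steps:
$o{\left(p \right)} = -2 + p^{2}$ ($o{\left(p \right)} = p^{2} - 2 = -2 + p^{2}$)
$E = 0$ ($E = -5 + 1 \cdot 5 = -5 + 5 = 0$)
$32 - 3 E \left(-5\right) \left(-4\right) \left(-14\right) = 32 \left(-3\right) 0 \left(-5\right) \left(-4\right) \left(-14\right) = 32 \cdot 0 \left(-5\right) \left(-4\right) \left(-14\right) = 32 \cdot 0 \left(-4\right) \left(-14\right) = 32 \cdot 0 \left(-14\right) = 0 \left(-14\right) = 0$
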